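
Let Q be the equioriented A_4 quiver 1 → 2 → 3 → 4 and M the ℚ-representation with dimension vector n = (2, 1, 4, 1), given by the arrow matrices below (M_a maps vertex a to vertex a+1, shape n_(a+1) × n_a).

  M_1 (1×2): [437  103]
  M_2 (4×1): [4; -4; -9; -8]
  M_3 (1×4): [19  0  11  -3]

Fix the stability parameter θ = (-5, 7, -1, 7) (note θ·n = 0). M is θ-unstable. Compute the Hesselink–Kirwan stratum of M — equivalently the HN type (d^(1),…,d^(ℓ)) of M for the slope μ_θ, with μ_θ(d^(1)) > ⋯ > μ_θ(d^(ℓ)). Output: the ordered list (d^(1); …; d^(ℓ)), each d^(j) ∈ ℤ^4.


Interval decomposition of M: I[1,1], I[1,4], I[3,3]^3.
HN type (ℓ=4): μ^(1)=7; μ^(2)=3; μ^(3)=-1; μ^(4)=-5

((0, 0, 0, 1); (0, 1, 1, 0); (0, 0, 3, 0); (2, 0, 0, 0))


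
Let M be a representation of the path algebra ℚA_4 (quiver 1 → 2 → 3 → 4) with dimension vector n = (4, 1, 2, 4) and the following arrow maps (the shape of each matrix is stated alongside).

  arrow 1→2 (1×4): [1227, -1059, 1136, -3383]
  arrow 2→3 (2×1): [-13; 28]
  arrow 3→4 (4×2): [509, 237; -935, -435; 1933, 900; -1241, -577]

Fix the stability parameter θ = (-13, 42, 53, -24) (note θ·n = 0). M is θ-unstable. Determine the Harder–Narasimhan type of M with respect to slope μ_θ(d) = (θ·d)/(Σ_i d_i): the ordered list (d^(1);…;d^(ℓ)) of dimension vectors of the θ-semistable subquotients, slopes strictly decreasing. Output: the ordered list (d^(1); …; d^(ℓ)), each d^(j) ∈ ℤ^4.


Barcode: M ≅ I[1,1]^3, I[1,4], I[3,4], I[4,4]^2. HN layers by μ_θ (4 steps, strictly decreasing):
  μ^(1)=71/3; μ^(2)=29/2; μ^(3)=-13; μ^(4)=-24

((0, 1, 1, 1); (0, 0, 1, 1); (4, 0, 0, 0); (0, 0, 0, 2))


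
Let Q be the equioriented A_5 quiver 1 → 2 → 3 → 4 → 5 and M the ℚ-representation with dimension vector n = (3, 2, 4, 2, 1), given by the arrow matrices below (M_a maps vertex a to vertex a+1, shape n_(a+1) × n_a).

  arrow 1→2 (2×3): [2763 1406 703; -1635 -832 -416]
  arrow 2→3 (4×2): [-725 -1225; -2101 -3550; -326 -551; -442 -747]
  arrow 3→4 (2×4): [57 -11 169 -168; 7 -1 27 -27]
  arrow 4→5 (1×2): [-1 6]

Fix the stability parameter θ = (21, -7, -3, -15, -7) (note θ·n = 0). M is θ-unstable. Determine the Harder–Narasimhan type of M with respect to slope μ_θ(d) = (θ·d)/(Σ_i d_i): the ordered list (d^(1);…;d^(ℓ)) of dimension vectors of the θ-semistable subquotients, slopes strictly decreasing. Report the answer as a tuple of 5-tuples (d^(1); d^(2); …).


Interval decomposition of M: I[1,1], I[1,3], I[1,4], I[3,3], I[3,5].
HN type (ℓ=6): μ^(1)=21; μ^(2)=11/3; μ^(3)=-1; μ^(4)=-3; μ^(5)=-7; μ^(6)=-9

((1, 0, 0, 0, 0); (1, 1, 1, 0, 0); (1, 1, 1, 1, 0); (0, 0, 1, 0, 0); (0, 0, 0, 0, 1); (0, 0, 1, 1, 0))


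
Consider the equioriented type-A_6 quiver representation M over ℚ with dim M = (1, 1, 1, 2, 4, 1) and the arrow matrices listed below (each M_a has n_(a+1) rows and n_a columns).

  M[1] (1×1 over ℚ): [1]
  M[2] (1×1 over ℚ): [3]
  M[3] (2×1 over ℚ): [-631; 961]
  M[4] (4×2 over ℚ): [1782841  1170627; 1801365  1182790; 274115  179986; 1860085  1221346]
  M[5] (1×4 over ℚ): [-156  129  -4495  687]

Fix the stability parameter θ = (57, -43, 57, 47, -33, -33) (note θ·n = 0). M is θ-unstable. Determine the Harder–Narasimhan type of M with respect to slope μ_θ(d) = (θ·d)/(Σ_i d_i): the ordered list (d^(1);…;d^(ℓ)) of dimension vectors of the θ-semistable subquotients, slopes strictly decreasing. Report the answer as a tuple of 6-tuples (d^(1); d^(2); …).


Barcode: M ≅ I[1,6], I[4,5], I[5,5]^2. HN layers by μ_θ (3 steps, strictly decreasing):
  μ^(1)=19/2; μ^(2)=7; μ^(3)=-33

((0, 0, 1, 1, 1, 1); (1, 1, 0, 1, 1, 0); (0, 0, 0, 0, 2, 0))


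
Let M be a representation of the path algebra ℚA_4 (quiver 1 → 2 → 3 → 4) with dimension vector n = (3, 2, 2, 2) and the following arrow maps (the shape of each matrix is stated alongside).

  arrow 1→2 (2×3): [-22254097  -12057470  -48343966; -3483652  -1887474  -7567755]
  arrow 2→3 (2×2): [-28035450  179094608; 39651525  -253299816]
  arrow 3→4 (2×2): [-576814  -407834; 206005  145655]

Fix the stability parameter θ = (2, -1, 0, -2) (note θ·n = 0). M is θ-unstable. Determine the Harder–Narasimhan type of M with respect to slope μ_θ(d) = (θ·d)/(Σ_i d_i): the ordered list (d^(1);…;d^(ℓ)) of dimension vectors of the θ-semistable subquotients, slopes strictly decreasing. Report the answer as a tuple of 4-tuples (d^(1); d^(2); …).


Via rank(M_{q-1}∘⋯∘M_p): M ≅ I[1,1], I[1,2], I[1,4], I[3,3], I[4,4].
μ_θ-semistable layers: μ^(1)=2; μ^(2)=1/2; μ^(3)=0; μ^(4)=-1/4; μ^(5)=-2

((1, 0, 0, 0); (1, 1, 0, 0); (0, 0, 1, 0); (1, 1, 1, 1); (0, 0, 0, 1))


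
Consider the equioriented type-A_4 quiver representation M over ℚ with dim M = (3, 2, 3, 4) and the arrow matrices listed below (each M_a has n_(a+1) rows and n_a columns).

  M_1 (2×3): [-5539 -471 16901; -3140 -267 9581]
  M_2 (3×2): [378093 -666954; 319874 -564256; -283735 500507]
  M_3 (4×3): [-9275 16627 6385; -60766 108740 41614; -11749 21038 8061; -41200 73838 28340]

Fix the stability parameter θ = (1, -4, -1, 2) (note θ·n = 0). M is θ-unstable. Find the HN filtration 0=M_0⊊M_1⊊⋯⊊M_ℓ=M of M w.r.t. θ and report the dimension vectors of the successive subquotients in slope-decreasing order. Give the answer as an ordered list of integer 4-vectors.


Interval decomposition of M: I[1,1], I[1,3], I[1,4], I[3,4], I[4,4]^2.
HN type (ℓ=4): μ^(1)=2; μ^(2)=1; μ^(3)=-1; μ^(4)=-3/2

((0, 0, 0, 4); (1, 0, 0, 0); (0, 0, 3, 0); (2, 2, 0, 0))


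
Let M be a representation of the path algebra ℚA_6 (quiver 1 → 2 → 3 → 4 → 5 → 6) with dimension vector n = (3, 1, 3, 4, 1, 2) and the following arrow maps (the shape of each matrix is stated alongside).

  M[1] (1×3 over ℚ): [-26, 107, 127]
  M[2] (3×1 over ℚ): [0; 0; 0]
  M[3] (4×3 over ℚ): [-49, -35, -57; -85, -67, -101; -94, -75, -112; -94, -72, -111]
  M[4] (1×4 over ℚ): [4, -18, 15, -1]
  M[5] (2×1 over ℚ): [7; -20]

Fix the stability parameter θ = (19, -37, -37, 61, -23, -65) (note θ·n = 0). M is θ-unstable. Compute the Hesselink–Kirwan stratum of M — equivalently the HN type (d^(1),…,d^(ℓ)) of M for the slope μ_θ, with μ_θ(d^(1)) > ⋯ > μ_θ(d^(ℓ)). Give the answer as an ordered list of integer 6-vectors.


Via rank(M_{q-1}∘⋯∘M_p): M ≅ I[1,1]^2, I[1,2], I[3,4]^2, I[3,6], I[4,4], I[6,6].
μ_θ-semistable layers: μ^(1)=61; μ^(2)=19; μ^(3)=-9; μ^(4)=-37; μ^(5)=-65

((0, 0, 0, 3, 0, 0); (2, 0, 0, 0, 0, 0); (1, 1, 0, 1, 1, 1); (0, 0, 3, 0, 0, 0); (0, 0, 0, 0, 0, 1))


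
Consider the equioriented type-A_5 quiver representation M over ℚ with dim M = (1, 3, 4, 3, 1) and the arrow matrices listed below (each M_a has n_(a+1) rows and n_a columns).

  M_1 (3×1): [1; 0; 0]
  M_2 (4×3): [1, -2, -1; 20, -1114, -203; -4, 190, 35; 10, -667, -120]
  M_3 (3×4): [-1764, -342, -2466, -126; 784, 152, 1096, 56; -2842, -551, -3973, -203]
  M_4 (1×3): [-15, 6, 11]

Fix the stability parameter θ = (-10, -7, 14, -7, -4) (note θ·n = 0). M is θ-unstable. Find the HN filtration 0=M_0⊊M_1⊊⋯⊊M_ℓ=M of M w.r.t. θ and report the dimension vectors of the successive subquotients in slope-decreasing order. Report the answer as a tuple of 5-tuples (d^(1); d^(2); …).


Barcode: M ≅ I[1,3], I[2,3], I[2,5], I[3,3], I[4,4]^2. HN layers by μ_θ (4 steps, strictly decreasing):
  μ^(1)=14; μ^(2)=1; μ^(3)=-7; μ^(4)=-10

((0, 0, 3, 0, 0); (0, 0, 1, 1, 1); (0, 3, 0, 2, 0); (1, 0, 0, 0, 0))


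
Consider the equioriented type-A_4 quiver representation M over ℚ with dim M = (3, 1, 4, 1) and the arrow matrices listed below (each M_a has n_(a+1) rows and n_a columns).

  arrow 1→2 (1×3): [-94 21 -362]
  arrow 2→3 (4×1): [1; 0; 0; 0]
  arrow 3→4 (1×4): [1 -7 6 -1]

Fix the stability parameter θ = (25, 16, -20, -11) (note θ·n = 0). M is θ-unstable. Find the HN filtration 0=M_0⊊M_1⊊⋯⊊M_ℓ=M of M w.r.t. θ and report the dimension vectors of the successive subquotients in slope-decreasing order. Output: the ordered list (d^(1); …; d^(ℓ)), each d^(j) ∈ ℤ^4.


Interval decomposition of M: I[1,1]^2, I[1,4], I[3,3]^3.
HN type (ℓ=3): μ^(1)=25; μ^(2)=5/2; μ^(3)=-20

((2, 0, 0, 0); (1, 1, 1, 1); (0, 0, 3, 0))


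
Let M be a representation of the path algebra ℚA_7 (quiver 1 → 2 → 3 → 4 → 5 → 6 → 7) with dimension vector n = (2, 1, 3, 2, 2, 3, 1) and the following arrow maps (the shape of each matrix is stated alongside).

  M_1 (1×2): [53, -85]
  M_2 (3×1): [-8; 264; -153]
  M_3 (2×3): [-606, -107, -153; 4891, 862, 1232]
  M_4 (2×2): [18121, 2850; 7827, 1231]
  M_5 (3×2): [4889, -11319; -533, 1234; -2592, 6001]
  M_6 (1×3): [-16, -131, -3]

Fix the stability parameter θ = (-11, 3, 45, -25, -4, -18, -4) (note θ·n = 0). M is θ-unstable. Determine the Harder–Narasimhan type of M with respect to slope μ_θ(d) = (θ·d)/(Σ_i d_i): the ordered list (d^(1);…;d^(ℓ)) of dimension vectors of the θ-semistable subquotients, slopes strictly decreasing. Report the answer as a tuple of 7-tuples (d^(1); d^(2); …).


Interval decomposition of M: I[1,1], I[1,7], I[3,3], I[3,6], I[6,6].
HN type (ℓ=4): μ^(1)=45; μ^(2)=-1/2; μ^(3)=-11; μ^(4)=-18

((0, 0, 1, 0, 0, 0, 0); (0, 1, 2, 2, 2, 2, 1); (2, 0, 0, 0, 0, 0, 0); (0, 0, 0, 0, 0, 1, 0))


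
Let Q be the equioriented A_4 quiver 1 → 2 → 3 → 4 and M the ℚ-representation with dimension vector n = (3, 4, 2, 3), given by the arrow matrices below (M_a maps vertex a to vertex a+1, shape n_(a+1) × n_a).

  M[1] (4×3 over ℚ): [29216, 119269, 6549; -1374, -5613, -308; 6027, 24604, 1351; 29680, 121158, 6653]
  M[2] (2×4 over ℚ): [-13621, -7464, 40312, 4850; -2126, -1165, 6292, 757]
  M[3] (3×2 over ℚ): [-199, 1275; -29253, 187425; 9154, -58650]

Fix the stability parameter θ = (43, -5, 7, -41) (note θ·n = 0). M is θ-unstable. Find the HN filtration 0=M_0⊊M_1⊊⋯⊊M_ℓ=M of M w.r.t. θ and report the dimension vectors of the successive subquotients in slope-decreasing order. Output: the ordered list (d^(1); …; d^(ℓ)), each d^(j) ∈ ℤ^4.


Interval decomposition of M: I[1,2], I[1,3], I[1,4], I[2,2], I[4,4]^2.
HN type (ℓ=5): μ^(1)=19; μ^(2)=15; μ^(3)=1; μ^(4)=-5; μ^(5)=-41

((1, 1, 0, 0); (1, 1, 1, 0); (1, 1, 1, 1); (0, 1, 0, 0); (0, 0, 0, 2))


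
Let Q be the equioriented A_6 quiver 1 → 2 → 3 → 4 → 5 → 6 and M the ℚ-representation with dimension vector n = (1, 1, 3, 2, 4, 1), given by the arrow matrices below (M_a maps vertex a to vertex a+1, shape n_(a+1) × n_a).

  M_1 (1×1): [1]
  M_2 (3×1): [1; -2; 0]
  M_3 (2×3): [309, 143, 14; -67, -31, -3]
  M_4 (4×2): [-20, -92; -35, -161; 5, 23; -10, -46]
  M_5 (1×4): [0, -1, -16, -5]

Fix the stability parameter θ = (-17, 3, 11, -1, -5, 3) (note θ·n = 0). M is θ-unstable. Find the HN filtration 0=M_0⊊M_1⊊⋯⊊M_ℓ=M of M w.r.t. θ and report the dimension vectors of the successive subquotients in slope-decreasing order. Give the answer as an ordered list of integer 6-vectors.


Interval decomposition of M: I[1,4], I[3,3], I[3,6], I[5,5]^3.
HN type (ℓ=6): μ^(1)=11; μ^(2)=5; μ^(3)=3; μ^(4)=5/3; μ^(5)=-5; μ^(6)=-17

((0, 0, 1, 0, 0, 0); (0, 0, 1, 1, 0, 0); (0, 1, 0, 0, 0, 1); (0, 0, 1, 1, 1, 0); (0, 0, 0, 0, 3, 0); (1, 0, 0, 0, 0, 0))


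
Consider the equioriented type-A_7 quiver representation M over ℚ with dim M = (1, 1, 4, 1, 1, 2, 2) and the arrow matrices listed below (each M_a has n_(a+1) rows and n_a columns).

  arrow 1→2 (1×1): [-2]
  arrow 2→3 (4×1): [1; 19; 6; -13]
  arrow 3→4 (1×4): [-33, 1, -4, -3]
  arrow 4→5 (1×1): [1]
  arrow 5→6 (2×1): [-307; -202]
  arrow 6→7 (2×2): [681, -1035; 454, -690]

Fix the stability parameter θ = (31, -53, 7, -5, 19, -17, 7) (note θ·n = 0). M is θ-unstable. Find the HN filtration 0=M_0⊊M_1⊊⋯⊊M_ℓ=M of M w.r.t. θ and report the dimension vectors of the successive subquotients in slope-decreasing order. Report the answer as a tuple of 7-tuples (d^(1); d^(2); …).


Barcode: M ≅ I[1,7], I[3,3]^3, I[6,6], I[7,7]. HN layers by μ_θ (4 steps, strictly decreasing):
  μ^(1)=7; μ^(2)=1; μ^(3)=-11; μ^(4)=-17

((0, 0, 3, 0, 0, 0, 2); (0, 0, 1, 1, 1, 1, 0); (1, 1, 0, 0, 0, 0, 0); (0, 0, 0, 0, 0, 1, 0))


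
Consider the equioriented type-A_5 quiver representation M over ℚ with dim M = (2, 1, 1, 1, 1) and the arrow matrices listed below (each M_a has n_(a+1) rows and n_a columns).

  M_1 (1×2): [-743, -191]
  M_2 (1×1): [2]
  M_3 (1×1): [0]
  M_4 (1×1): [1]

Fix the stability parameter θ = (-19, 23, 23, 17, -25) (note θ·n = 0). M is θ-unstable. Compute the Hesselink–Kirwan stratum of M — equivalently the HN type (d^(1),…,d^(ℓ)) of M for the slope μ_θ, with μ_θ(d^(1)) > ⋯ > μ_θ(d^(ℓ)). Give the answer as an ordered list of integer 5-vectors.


Interval decomposition of M: I[1,1], I[1,3], I[4,5].
HN type (ℓ=3): μ^(1)=23; μ^(2)=-4; μ^(3)=-19

((0, 1, 1, 0, 0); (0, 0, 0, 1, 1); (2, 0, 0, 0, 0))


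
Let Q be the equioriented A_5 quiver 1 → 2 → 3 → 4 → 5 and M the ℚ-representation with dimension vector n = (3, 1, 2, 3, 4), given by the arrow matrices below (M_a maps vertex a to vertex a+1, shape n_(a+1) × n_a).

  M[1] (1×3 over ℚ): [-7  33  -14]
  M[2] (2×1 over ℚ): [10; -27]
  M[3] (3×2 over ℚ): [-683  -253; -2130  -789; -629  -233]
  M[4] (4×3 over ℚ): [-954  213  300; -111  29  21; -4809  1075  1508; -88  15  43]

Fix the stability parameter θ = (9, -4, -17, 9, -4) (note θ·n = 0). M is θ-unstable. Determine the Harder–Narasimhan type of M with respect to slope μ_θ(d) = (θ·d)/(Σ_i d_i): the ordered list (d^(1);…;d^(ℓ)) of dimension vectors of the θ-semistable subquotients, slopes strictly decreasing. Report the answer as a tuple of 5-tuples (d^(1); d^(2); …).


Via rank(M_{q-1}∘⋯∘M_p): M ≅ I[1,1]^2, I[1,5], I[3,5], I[4,5], I[5,5].
μ_θ-semistable layers: μ^(1)=9; μ^(2)=5/2; μ^(3)=-4; μ^(4)=-17

((2, 0, 0, 0, 0); (0, 0, 0, 3, 3); (1, 1, 1, 0, 1); (0, 0, 1, 0, 0))


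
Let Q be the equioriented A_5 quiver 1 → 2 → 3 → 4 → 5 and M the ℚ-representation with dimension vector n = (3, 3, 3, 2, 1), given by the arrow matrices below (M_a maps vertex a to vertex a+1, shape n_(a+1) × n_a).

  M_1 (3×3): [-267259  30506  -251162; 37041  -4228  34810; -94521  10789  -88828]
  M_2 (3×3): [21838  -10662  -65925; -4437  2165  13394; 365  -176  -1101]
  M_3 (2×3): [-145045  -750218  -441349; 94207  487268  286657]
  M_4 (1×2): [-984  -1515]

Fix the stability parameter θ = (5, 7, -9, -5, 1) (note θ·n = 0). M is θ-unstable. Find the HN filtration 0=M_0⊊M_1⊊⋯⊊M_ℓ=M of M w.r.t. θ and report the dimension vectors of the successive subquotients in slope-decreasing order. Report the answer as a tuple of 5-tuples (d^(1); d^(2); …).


Interval decomposition of M: I[1,1], I[1,4], I[1,5], I[2,3].
HN type (ℓ=4): μ^(1)=5; μ^(2)=1; μ^(3)=-1/2; μ^(4)=-1

((1, 0, 0, 0, 0); (0, 0, 0, 0, 1); (2, 2, 2, 2, 0); (0, 1, 1, 0, 0))


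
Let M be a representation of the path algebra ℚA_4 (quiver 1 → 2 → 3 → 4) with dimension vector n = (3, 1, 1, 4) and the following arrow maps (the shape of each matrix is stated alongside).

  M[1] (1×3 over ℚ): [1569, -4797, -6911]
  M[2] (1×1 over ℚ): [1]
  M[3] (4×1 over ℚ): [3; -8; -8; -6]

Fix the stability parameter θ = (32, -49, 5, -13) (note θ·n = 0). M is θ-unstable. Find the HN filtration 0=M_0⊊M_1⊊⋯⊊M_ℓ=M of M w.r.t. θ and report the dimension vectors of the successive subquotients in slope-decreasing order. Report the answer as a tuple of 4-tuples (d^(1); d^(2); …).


Via rank(M_{q-1}∘⋯∘M_p): M ≅ I[1,1]^2, I[1,4], I[4,4]^3.
μ_θ-semistable layers: μ^(1)=32; μ^(2)=-4; μ^(3)=-17/2; μ^(4)=-13

((2, 0, 0, 0); (0, 0, 1, 1); (1, 1, 0, 0); (0, 0, 0, 3))


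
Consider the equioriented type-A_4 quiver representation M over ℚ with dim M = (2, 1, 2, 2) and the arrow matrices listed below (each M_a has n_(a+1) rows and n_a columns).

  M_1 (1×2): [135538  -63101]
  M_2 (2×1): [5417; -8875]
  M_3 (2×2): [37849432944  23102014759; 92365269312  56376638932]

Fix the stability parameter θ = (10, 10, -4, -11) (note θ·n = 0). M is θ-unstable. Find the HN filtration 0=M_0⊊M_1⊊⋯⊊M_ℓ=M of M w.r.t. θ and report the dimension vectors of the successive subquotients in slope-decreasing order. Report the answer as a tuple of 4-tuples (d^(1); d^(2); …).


Interval decomposition of M: I[1,1], I[1,4], I[3,3], I[4,4].
HN type (ℓ=4): μ^(1)=10; μ^(2)=5/4; μ^(3)=-4; μ^(4)=-11

((1, 0, 0, 0); (1, 1, 1, 1); (0, 0, 1, 0); (0, 0, 0, 1))


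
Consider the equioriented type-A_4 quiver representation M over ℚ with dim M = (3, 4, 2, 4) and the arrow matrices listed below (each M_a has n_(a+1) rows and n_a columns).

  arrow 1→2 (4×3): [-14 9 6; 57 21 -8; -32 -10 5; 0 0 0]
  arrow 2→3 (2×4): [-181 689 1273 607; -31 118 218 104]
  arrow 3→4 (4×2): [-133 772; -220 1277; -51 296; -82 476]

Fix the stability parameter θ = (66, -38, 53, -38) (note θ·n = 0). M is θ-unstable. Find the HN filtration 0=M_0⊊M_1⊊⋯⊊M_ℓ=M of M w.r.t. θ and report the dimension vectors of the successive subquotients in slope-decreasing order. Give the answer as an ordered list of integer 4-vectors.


Barcode: M ≅ I[1,2], I[1,4]^2, I[2,2], I[4,4]^2. HN layers by μ_θ (3 steps, strictly decreasing):
  μ^(1)=14; μ^(2)=43/4; μ^(3)=-38

((1, 1, 0, 0); (2, 2, 2, 2); (0, 1, 0, 2))


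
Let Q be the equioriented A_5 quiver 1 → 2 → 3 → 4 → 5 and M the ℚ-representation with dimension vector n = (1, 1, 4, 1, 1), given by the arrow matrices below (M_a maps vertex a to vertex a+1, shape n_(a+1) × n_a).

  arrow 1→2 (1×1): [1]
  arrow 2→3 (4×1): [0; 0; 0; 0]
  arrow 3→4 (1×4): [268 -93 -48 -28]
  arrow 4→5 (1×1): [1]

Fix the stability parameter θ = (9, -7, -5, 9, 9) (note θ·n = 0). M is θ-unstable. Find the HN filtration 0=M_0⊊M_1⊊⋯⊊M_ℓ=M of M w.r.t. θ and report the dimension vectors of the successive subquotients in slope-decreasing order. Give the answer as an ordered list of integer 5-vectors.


Barcode: M ≅ I[1,2], I[3,3]^3, I[3,5]. HN layers by μ_θ (3 steps, strictly decreasing):
  μ^(1)=9; μ^(2)=1; μ^(3)=-5

((0, 0, 0, 1, 1); (1, 1, 0, 0, 0); (0, 0, 4, 0, 0))


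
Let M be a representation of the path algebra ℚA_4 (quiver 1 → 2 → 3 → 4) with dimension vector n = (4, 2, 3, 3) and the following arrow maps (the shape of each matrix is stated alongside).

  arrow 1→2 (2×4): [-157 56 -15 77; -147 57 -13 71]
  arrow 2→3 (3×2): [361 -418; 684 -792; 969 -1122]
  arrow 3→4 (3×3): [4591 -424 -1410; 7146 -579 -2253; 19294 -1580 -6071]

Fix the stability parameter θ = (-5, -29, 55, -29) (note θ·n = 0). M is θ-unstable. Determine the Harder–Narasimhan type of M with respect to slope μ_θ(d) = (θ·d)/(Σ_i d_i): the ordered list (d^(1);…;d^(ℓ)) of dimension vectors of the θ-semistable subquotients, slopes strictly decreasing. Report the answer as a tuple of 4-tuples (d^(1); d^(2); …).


Interval decomposition of M: I[1,1]^2, I[1,2], I[1,4], I[3,4]^2.
HN type (ℓ=3): μ^(1)=13; μ^(2)=-5; μ^(3)=-17

((0, 0, 3, 3); (2, 0, 0, 0); (2, 2, 0, 0))


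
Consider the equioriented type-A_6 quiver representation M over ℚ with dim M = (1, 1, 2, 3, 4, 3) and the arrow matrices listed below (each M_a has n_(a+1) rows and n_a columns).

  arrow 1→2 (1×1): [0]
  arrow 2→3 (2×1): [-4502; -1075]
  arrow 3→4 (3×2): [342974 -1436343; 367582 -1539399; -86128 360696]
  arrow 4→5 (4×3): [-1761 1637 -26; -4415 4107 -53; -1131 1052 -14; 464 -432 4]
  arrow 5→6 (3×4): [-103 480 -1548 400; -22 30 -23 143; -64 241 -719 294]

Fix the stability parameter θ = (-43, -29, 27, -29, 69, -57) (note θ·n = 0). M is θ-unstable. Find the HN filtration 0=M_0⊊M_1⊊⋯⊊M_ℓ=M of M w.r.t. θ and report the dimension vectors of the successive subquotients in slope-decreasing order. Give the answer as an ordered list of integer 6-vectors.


Interval decomposition of M: I[1,1], I[2,6], I[3,3], I[4,6]^2, I[5,5].
HN type (ℓ=6): μ^(1)=69; μ^(2)=27; μ^(3)=6; μ^(4)=-1; μ^(5)=-29; μ^(6)=-43

((0, 0, 0, 0, 1, 0); (0, 0, 1, 0, 0, 0); (0, 0, 0, 0, 3, 3); (0, 0, 1, 1, 0, 0); (0, 1, 0, 2, 0, 0); (1, 0, 0, 0, 0, 0))


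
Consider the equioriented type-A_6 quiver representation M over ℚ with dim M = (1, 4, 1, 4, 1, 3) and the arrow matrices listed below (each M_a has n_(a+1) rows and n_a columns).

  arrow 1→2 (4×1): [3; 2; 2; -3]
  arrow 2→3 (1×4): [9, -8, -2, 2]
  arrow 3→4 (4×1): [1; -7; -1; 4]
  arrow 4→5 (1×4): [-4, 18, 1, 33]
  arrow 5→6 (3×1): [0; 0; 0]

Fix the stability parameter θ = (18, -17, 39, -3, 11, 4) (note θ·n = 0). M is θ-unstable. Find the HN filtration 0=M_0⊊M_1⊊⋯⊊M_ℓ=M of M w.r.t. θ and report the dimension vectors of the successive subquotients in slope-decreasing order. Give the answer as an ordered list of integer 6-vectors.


Barcode: M ≅ I[1,5], I[2,2]^3, I[4,4]^3, I[6,6]^3. HN layers by μ_θ (5 steps, strictly decreasing):
  μ^(1)=47/3; μ^(2)=4; μ^(3)=1/2; μ^(4)=-3; μ^(5)=-17

((0, 0, 1, 1, 1, 0); (0, 0, 0, 0, 0, 3); (1, 1, 0, 0, 0, 0); (0, 0, 0, 3, 0, 0); (0, 3, 0, 0, 0, 0))


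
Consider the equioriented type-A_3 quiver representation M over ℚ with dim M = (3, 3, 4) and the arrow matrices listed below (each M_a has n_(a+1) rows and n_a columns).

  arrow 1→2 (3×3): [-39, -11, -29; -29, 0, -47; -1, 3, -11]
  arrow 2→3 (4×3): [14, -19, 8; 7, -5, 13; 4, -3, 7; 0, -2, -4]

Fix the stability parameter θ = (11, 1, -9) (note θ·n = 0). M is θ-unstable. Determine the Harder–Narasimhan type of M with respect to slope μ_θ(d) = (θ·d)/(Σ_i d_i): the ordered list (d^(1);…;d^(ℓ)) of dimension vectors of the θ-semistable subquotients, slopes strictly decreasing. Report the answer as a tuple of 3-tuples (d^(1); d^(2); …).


Interval decomposition of M: I[1,3]^3, I[3,3].
HN type (ℓ=2): μ^(1)=1; μ^(2)=-9

((3, 3, 3); (0, 0, 1))


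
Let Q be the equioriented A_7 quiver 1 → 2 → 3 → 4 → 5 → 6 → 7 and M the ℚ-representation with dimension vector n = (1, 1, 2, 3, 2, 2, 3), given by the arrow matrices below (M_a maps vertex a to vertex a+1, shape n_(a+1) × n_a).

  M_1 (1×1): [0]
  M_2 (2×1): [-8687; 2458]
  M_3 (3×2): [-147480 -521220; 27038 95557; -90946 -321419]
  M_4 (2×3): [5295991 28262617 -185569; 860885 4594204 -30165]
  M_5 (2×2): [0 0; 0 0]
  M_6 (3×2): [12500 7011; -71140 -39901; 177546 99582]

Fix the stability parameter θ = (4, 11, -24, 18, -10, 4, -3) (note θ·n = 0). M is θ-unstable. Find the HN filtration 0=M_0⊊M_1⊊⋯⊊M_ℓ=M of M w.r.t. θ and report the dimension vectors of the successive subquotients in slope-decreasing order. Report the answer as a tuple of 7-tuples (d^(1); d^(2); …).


Via rank(M_{q-1}∘⋯∘M_p): M ≅ I[1,1], I[2,3], I[3,5], I[4,4], I[4,5], I[6,7]^2, I[7,7].
μ_θ-semistable layers: μ^(1)=18; μ^(2)=4; μ^(3)=1/2; μ^(4)=-3; μ^(5)=-13/2; μ^(6)=-24

((0, 0, 0, 1, 0, 0, 0); (1, 0, 0, 2, 2, 0, 0); (0, 0, 0, 0, 0, 2, 2); (0, 0, 0, 0, 0, 0, 1); (0, 1, 1, 0, 0, 0, 0); (0, 0, 1, 0, 0, 0, 0))


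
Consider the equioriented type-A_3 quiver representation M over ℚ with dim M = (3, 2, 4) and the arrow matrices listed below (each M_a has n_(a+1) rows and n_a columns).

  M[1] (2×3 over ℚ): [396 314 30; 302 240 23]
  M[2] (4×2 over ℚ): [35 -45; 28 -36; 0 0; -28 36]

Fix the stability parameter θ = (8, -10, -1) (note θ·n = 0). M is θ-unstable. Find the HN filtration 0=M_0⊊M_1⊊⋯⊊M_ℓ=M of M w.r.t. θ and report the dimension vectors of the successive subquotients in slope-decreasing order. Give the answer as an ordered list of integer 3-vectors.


Interval decomposition of M: I[1,1], I[1,2], I[1,3], I[3,3]^3.
HN type (ℓ=2): μ^(1)=8; μ^(2)=-1

((1, 0, 0); (2, 2, 4))


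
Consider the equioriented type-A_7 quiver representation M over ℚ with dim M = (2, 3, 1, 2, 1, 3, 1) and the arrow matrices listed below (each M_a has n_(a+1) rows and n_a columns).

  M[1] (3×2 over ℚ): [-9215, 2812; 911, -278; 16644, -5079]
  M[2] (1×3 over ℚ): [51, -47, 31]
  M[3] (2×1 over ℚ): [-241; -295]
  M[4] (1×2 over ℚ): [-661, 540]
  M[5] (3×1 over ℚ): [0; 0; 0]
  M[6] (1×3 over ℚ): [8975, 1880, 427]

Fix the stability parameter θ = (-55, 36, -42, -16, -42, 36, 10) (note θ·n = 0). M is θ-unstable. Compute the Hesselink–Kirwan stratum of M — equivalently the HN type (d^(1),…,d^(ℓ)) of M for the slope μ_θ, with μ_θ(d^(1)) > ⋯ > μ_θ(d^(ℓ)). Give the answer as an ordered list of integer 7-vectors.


Interval decomposition of M: I[1,2], I[1,5], I[2,2], I[4,4], I[6,6]^2, I[6,7].
HN type (ℓ=4): μ^(1)=36; μ^(2)=23; μ^(3)=-16; μ^(4)=-55

((0, 2, 0, 0, 0, 2, 0); (0, 0, 0, 0, 0, 1, 1); (0, 1, 1, 2, 1, 0, 0); (2, 0, 0, 0, 0, 0, 0))


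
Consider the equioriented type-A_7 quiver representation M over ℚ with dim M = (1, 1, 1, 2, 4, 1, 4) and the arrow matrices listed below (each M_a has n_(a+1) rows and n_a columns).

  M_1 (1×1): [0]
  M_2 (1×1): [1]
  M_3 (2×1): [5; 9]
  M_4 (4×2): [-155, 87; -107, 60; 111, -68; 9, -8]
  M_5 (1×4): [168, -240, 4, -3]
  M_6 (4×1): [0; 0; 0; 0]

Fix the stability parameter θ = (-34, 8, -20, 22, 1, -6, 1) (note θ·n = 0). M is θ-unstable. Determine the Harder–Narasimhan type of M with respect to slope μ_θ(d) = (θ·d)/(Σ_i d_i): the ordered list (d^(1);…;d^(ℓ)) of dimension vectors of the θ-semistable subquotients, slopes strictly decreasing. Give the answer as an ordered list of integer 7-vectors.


Barcode: M ≅ I[1,1], I[2,6], I[4,5], I[5,5]^2, I[7,7]^4. HN layers by μ_θ (5 steps, strictly decreasing):
  μ^(1)=23/2; μ^(2)=17/3; μ^(3)=1; μ^(4)=-6; μ^(5)=-34

((0, 0, 0, 1, 1, 0, 0); (0, 0, 0, 1, 1, 1, 0); (0, 0, 0, 0, 2, 0, 4); (0, 1, 1, 0, 0, 0, 0); (1, 0, 0, 0, 0, 0, 0))


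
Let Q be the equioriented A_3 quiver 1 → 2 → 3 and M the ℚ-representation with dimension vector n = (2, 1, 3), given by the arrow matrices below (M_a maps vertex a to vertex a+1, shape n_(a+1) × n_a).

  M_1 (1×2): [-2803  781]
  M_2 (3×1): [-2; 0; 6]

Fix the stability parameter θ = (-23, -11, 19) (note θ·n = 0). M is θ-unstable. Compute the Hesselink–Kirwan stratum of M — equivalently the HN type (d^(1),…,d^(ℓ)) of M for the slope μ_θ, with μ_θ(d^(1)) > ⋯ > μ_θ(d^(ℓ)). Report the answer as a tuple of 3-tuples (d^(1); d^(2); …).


Interval decomposition of M: I[1,1], I[1,3], I[3,3]^2.
HN type (ℓ=3): μ^(1)=19; μ^(2)=-11; μ^(3)=-23

((0, 0, 3); (0, 1, 0); (2, 0, 0))


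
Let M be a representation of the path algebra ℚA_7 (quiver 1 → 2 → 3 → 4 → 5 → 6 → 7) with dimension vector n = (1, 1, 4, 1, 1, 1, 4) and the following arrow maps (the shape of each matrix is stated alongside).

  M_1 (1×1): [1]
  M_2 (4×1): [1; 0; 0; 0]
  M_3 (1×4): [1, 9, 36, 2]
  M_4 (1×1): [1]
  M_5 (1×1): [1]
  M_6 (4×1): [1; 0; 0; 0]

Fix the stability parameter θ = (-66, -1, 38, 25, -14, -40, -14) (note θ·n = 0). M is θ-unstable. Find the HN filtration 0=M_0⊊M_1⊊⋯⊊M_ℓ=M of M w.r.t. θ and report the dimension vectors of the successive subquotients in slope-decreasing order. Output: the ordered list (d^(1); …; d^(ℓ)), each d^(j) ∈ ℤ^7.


Via rank(M_{q-1}∘⋯∘M_p): M ≅ I[1,7], I[3,3]^3, I[7,7]^3.
μ_θ-semistable layers: μ^(1)=38; μ^(2)=-1; μ^(3)=-14; μ^(4)=-66

((0, 0, 3, 0, 0, 0, 0); (0, 1, 1, 1, 1, 1, 1); (0, 0, 0, 0, 0, 0, 3); (1, 0, 0, 0, 0, 0, 0))


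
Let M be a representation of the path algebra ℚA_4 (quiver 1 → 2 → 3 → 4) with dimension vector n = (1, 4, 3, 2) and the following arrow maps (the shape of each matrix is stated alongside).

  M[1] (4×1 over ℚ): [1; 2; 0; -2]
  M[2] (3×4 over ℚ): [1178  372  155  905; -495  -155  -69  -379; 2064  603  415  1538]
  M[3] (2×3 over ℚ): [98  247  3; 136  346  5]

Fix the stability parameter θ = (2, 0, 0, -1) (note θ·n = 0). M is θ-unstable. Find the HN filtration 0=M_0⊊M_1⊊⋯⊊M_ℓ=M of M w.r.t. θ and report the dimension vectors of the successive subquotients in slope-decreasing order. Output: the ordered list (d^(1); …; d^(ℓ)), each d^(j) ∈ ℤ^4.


Via rank(M_{q-1}∘⋯∘M_p): M ≅ I[1,4], I[2,2], I[2,3], I[2,4].
μ_θ-semistable layers: μ^(1)=1/4; μ^(2)=0; μ^(3)=-1/3

((1, 1, 1, 1); (0, 2, 1, 0); (0, 1, 1, 1))


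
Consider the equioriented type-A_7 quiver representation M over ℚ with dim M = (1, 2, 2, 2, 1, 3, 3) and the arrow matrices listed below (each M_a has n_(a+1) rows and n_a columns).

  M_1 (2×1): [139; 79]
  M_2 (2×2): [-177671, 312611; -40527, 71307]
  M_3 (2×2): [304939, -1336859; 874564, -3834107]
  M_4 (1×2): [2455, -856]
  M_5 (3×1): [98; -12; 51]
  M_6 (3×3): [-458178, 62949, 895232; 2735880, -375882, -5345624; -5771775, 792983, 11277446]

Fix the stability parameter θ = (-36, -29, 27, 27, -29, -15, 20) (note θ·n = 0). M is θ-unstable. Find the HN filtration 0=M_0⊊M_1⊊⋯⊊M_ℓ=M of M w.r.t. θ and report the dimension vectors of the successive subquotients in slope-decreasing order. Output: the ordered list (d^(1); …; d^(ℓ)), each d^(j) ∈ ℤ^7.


Via rank(M_{q-1}∘⋯∘M_p): M ≅ I[1,2], I[2,4], I[3,6], I[6,7]^2, I[7,7].
μ_θ-semistable layers: μ^(1)=27; μ^(2)=20; μ^(3)=5/2; μ^(4)=-15; μ^(5)=-29; μ^(6)=-36

((0, 0, 1, 1, 0, 0, 0); (0, 0, 0, 0, 0, 0, 3); (0, 0, 1, 1, 1, 1, 0); (0, 0, 0, 0, 0, 2, 0); (0, 2, 0, 0, 0, 0, 0); (1, 0, 0, 0, 0, 0, 0))


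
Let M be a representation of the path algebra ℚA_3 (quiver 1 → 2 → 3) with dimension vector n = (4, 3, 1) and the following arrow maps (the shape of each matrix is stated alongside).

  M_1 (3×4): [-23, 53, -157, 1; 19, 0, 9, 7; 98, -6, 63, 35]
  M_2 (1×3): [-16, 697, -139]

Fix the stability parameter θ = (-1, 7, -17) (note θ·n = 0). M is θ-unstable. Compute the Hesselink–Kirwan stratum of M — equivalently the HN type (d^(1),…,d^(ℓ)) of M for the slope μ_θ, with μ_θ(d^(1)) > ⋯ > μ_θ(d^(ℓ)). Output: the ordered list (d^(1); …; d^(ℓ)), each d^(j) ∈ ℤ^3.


Barcode: M ≅ I[1,1], I[1,2]^2, I[1,3]. HN layers by μ_θ (3 steps, strictly decreasing):
  μ^(1)=7; μ^(2)=-1; μ^(3)=-11/3

((0, 2, 0); (3, 0, 0); (1, 1, 1))


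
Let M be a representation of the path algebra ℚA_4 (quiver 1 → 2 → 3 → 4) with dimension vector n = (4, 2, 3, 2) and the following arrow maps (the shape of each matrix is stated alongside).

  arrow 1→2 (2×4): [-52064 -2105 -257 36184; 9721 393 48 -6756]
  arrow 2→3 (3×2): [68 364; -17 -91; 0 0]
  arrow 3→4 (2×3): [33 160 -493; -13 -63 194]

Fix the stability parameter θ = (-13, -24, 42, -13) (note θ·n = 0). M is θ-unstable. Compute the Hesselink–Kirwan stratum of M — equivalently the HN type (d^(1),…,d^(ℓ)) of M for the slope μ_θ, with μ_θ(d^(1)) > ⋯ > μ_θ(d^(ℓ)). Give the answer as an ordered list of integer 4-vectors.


Barcode: M ≅ I[1,1]^2, I[1,2], I[1,4], I[3,3], I[3,4]. HN layers by μ_θ (4 steps, strictly decreasing):
  μ^(1)=42; μ^(2)=29/2; μ^(3)=-13; μ^(4)=-37/2

((0, 0, 1, 0); (0, 0, 2, 2); (2, 0, 0, 0); (2, 2, 0, 0))


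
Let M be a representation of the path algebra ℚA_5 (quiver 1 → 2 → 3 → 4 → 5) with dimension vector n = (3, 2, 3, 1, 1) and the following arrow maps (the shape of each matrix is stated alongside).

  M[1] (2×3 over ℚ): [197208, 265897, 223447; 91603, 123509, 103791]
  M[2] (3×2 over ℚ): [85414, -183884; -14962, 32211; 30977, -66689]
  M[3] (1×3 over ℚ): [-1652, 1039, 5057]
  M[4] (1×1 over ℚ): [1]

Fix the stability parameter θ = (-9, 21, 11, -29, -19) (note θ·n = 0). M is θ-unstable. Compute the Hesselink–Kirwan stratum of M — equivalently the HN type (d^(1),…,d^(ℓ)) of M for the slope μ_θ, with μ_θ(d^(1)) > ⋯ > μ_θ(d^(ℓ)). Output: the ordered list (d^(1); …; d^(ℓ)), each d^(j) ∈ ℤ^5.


Via rank(M_{q-1}∘⋯∘M_p): M ≅ I[1,1], I[1,3], I[1,5], I[3,3].
μ_θ-semistable layers: μ^(1)=16; μ^(2)=11; μ^(3)=-4; μ^(4)=-9

((0, 1, 1, 0, 0); (0, 0, 1, 0, 0); (0, 1, 1, 1, 1); (3, 0, 0, 0, 0))


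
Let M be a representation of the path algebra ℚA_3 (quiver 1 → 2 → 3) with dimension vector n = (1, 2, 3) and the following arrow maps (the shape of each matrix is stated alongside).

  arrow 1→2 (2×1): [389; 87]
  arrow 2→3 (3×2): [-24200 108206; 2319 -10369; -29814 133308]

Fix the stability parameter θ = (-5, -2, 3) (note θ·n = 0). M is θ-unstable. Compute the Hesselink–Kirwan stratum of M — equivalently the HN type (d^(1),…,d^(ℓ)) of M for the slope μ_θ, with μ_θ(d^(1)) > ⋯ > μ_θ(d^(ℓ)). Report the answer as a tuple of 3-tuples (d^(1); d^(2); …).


Via rank(M_{q-1}∘⋯∘M_p): M ≅ I[1,3], I[2,3], I[3,3].
μ_θ-semistable layers: μ^(1)=3; μ^(2)=-2; μ^(3)=-5

((0, 0, 3); (0, 2, 0); (1, 0, 0))


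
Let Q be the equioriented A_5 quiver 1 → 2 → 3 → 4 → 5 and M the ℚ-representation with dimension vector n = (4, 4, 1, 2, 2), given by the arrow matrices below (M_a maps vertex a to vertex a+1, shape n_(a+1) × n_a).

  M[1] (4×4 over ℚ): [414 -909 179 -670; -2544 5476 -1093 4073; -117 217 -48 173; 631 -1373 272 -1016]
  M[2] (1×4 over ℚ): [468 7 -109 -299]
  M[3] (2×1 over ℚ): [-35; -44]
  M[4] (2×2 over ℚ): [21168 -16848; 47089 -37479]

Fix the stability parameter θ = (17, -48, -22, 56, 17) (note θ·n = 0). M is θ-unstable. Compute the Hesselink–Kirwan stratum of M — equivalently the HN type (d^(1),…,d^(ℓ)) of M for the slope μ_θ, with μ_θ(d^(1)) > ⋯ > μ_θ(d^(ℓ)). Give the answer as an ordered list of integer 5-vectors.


Via rank(M_{q-1}∘⋯∘M_p): M ≅ I[1,2]^3, I[1,5], I[4,4], I[5,5].
μ_θ-semistable layers: μ^(1)=56; μ^(2)=73/2; μ^(3)=17; μ^(4)=-31/2; μ^(5)=-53/3

((0, 0, 0, 1, 0); (0, 0, 0, 1, 1); (0, 0, 0, 0, 1); (3, 3, 0, 0, 0); (1, 1, 1, 0, 0))


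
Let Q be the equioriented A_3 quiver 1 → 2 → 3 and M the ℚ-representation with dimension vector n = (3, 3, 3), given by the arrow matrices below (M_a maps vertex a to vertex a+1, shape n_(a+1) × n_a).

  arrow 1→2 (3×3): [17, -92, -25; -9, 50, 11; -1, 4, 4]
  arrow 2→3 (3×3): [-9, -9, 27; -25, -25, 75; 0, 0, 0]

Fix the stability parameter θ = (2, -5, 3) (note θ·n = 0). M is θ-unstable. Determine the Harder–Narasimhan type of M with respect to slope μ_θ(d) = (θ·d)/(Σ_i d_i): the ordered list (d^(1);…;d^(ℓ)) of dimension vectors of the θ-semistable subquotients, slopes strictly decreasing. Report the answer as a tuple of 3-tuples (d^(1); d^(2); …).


Interval decomposition of M: I[1,2]^2, I[1,3], I[3,3]^2.
HN type (ℓ=2): μ^(1)=3; μ^(2)=-3/2

((0, 0, 3); (3, 3, 0))


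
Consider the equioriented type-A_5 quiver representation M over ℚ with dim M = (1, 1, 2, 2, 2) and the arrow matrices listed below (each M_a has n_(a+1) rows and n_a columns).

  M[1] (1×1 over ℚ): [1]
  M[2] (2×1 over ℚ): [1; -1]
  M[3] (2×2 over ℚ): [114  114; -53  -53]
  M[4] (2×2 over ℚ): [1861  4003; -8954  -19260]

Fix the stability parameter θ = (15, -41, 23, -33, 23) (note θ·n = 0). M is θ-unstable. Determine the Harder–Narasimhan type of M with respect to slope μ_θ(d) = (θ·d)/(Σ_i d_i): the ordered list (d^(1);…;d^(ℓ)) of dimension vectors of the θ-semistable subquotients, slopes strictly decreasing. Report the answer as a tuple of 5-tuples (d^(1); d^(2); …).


Interval decomposition of M: I[1,3], I[3,5], I[4,5].
HN type (ℓ=4): μ^(1)=23; μ^(2)=-5; μ^(3)=-13; μ^(4)=-33

((0, 0, 1, 0, 2); (0, 0, 1, 1, 0); (1, 1, 0, 0, 0); (0, 0, 0, 1, 0))


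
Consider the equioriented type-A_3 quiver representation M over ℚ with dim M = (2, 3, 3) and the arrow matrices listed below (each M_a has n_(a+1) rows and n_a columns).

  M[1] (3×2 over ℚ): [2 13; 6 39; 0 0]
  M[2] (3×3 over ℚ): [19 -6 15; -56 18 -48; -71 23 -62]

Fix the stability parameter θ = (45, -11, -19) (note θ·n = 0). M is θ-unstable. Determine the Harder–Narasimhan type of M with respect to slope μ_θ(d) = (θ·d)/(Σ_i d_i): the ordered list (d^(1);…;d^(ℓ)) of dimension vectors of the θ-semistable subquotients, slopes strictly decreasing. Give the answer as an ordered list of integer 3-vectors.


Via rank(M_{q-1}∘⋯∘M_p): M ≅ I[1,1], I[1,3], I[2,3]^2.
μ_θ-semistable layers: μ^(1)=45; μ^(2)=5; μ^(3)=-15

((1, 0, 0); (1, 1, 1); (0, 2, 2))


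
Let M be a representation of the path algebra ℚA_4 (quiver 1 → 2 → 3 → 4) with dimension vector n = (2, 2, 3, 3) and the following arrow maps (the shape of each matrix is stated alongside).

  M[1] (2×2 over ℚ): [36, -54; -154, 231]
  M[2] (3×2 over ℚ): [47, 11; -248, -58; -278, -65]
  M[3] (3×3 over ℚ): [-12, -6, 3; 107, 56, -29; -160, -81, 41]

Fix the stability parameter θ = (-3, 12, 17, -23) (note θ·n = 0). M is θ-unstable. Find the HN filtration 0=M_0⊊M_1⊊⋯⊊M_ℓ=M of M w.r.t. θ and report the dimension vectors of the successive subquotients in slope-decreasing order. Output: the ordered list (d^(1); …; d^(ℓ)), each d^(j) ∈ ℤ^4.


Interval decomposition of M: I[1,1], I[1,4], I[2,4], I[3,4].
HN type (ℓ=2): μ^(1)=2; μ^(2)=-3

((0, 2, 2, 2); (2, 0, 1, 1))


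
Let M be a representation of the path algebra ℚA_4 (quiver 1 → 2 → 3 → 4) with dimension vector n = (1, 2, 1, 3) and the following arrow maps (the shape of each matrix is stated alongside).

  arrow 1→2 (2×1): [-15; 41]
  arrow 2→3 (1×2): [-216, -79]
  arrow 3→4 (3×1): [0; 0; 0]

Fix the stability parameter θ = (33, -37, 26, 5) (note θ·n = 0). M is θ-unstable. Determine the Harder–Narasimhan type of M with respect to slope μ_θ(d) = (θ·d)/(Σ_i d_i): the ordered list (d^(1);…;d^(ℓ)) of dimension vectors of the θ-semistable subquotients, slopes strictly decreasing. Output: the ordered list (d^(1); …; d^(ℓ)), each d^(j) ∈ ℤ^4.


Interval decomposition of M: I[1,3], I[2,2], I[4,4]^3.
HN type (ℓ=4): μ^(1)=26; μ^(2)=5; μ^(3)=-2; μ^(4)=-37

((0, 0, 1, 0); (0, 0, 0, 3); (1, 1, 0, 0); (0, 1, 0, 0))


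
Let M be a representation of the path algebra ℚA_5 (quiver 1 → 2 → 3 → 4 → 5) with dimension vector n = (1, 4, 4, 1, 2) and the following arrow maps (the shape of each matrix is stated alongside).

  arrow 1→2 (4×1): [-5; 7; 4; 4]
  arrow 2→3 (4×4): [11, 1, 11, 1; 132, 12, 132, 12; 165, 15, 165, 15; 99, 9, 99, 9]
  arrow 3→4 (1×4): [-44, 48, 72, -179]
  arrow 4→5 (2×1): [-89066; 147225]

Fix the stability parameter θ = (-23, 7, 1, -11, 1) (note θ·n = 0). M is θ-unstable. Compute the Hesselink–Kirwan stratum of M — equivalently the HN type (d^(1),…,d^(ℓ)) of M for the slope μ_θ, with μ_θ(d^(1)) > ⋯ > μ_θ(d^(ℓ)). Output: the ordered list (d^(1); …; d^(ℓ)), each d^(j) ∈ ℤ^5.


Barcode: M ≅ I[1,2], I[2,2]^2, I[2,5], I[3,3]^3, I[5,5]. HN layers by μ_θ (4 steps, strictly decreasing):
  μ^(1)=7; μ^(2)=1; μ^(3)=-1; μ^(4)=-23

((0, 3, 0, 0, 0); (0, 0, 3, 0, 2); (0, 1, 1, 1, 0); (1, 0, 0, 0, 0))


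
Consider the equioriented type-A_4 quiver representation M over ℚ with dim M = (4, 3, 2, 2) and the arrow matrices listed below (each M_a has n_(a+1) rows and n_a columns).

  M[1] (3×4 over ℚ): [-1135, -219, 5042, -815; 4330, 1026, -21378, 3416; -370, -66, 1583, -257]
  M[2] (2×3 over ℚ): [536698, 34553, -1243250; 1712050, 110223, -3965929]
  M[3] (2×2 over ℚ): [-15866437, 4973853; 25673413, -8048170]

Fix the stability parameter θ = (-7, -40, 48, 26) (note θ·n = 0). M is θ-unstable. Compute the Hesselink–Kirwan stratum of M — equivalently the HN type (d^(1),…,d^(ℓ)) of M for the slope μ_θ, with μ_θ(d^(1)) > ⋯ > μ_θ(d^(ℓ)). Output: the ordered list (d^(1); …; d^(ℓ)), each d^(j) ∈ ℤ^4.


Barcode: M ≅ I[1,1]^2, I[1,2], I[1,4], I[2,4]. HN layers by μ_θ (4 steps, strictly decreasing):
  μ^(1)=37; μ^(2)=-7; μ^(3)=-47/2; μ^(4)=-40

((0, 0, 2, 2); (2, 0, 0, 0); (2, 2, 0, 0); (0, 1, 0, 0))


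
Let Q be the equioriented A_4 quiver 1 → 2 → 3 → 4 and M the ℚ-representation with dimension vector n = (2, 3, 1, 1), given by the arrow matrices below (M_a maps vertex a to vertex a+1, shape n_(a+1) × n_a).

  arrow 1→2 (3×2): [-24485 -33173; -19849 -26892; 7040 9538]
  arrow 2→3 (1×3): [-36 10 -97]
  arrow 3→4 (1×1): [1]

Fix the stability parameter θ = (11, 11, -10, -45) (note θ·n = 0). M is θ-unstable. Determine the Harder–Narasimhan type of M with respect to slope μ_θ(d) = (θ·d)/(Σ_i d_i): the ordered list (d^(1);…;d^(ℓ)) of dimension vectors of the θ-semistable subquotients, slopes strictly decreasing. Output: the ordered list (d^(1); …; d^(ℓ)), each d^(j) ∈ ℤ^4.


Via rank(M_{q-1}∘⋯∘M_p): M ≅ I[1,2], I[1,4], I[2,2].
μ_θ-semistable layers: μ^(1)=11; μ^(2)=-33/4

((1, 2, 0, 0); (1, 1, 1, 1))
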